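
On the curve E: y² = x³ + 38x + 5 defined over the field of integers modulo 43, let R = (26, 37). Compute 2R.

(40, 37)

tangent at (26, 37): λ = (3·26² + 38)/(2·37) ≡ 2/31. 31⁻¹ ≡ 25 (mod 43), so λ ≡ 2·25 ≡ 7.
  x = λ² - 26 - 26 = 49 - 52 ≡ 40; y = λ·(26 - 40) - 37 ≡ 37. → (40, 37)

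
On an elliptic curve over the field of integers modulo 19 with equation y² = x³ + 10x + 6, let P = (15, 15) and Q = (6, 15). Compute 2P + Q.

(3, 14)

First 2P:
Repeated addition: build up to 2P.
2P: tangent at (15, 15): λ = (3·15² + 10)/(2·15) ≡ 1/11. 11⁻¹ ≡ 7 (mod 19), so λ ≡ 1·7 ≡ 7.
  x = λ² - 15 - 15 = 49 - 30 ≡ 0; y = λ·(15 - 0) - 15 ≡ 14. → (0, 14)
2P = (0, 14).
Finally 2P + Q:
(0, 14) + (6, 15). λ = (15 - 14)/(6 - 0) ≡ 1/6 mod 19. 6⁻¹ ≡ 16 (mod 19) since 6·16 = 96 ≡ 1, so λ ≡ 16.
  x = λ² - 0 - 6 = 256 - 6 ≡ 3; y = λ·(0 - 3) - 14 ≡ 14. → (3, 14)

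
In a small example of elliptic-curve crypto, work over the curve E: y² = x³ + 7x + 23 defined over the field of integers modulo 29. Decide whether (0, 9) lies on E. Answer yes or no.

yes

y² = 9² ≡ 23; x³ + 7x + 23 = 23 ≡ 23 (mod 29). 23 = 23.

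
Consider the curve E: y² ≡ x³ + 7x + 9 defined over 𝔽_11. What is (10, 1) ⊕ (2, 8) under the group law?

(2, 3)

(10, 1) + (2, 8). λ = (8 - 1)/(2 - 10) ≡ 7/3 mod 11. 3⁻¹ ≡ 4 (mod 11) since 3·4 = 12 ≡ 1, so λ ≡ 6.
  x = λ² - 10 - 2 = 36 - 12 ≡ 2; y = λ·(10 - 2) - 1 ≡ 3. → (2, 3)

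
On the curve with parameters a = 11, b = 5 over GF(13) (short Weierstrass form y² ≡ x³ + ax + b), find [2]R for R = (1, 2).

tangent at (1, 2): λ = (3·1² + 11)/(2·2) ≡ 1/4. 4⁻¹ ≡ 10 (mod 13), so λ ≡ 1·10 ≡ 10.
  x = λ² - 1 - 1 = 100 - 2 ≡ 7; y = λ·(1 - 7) - 2 ≡ 3. → (7, 3)

(7, 3)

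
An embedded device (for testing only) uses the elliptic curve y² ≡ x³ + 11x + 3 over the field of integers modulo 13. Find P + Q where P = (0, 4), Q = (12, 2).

(0, 4) + (12, 2). λ = (2 - 4)/(12 - 0) ≡ 11/12 mod 13. 12⁻¹ ≡ 12 (mod 13), so λ ≡ 2.
  x = λ² - 0 - 12 = 4 - 12 ≡ 5; y = λ·(0 - 5) - 4 ≡ 12. → (5, 12)

(5, 12)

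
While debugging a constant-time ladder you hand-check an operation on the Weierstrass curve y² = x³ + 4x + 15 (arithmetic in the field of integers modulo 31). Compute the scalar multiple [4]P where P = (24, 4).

Double-and-add on 4 = (100)₂. Start with P = (24, 4) for the leading 1-bit.
double: tangent at (24, 4): λ = (3·24² + 4)/(2·4) ≡ 27/8. 8⁻¹ ≡ 4 (mod 31) since 8·4 = 32 ≡ 1, so λ ≡ 27·4 ≡ 15.
  x = λ² - 24 - 24 = 225 - 48 ≡ 22; y = λ·(24 - 22) - 4 ≡ 26. → (22, 26)
double: tangent at (22, 26): λ = (3·22² + 4)/(2·26) ≡ 30/21. 21⁻¹ ≡ 3 (mod 31), so λ ≡ 30·3 ≡ 28.
  x = λ² - 22 - 22 = 784 - 44 ≡ 27; y = λ·(22 - 27) - 26 ≡ 20. → (27, 20)

(27, 20)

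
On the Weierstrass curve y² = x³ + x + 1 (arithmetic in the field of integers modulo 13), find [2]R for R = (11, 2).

tangent at (11, 2): λ = (3·11² + 1)/(2·2) ≡ 0/4. 4⁻¹ ≡ 10 (mod 13) since 4·10 = 40 ≡ 1, so λ ≡ 0·10 ≡ 0.
  x = λ² - 11 - 11 = 0 - 22 ≡ 4; y = λ·(11 - 4) - 2 ≡ 11. → (4, 11)

(4, 11)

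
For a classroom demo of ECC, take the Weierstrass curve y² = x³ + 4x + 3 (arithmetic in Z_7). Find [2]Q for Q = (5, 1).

tangent at (5, 1): λ = (3·5² + 4)/(2·1) ≡ 2/2. 2⁻¹ ≡ 4 (mod 7), so λ ≡ 2·4 ≡ 1.
  x = λ² - 5 - 5 = 1 - 10 ≡ 5; y = λ·(5 - 5) - 1 ≡ 6. → (5, 6)

(5, 6)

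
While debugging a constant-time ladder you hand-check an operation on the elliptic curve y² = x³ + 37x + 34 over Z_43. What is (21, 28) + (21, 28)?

tangent at (21, 28): λ = (3·21² + 37)/(2·28) ≡ 27/13. 13⁻¹ ≡ 10 (mod 43) since 13·10 = 130 ≡ 1, so λ ≡ 27·10 ≡ 12.
  x = λ² - 21 - 21 = 144 - 42 ≡ 16; y = λ·(21 - 16) - 28 ≡ 32. → (16, 32)

(16, 32)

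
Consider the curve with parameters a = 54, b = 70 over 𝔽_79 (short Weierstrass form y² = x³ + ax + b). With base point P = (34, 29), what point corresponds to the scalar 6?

Repeated addition: build up to 6P.
2P: tangent at (34, 29): λ = (3·34² + 54)/(2·29) ≡ 46/58. 58⁻¹ ≡ 15 (mod 79) since 58·15 = 870 ≡ 1, so λ ≡ 46·15 ≡ 58.
  x = λ² - 34 - 34 = 3364 - 68 ≡ 57; y = λ·(34 - 57) - 29 ≡ 59. → (57, 59)
3P: (57, 59) + (34, 29). λ = (29 - 59)/(34 - 57) ≡ 49/56 mod 79. 56⁻¹ ≡ 24 (mod 79), so λ ≡ 70.
  x = λ² - 57 - 34 = 4900 - 91 ≡ 69; y = λ·(57 - 69) - 59 ≡ 49. → (69, 49)
4P: (69, 49) + (34, 29). λ = (29 - 49)/(34 - 69) ≡ 59/44 mod 79. 44⁻¹ ≡ 9 (mod 79), so λ ≡ 57.
  x = λ² - 69 - 34 = 3249 - 103 ≡ 65; y = λ·(69 - 65) - 49 ≡ 21. → (65, 21)
5P: (65, 21) + (34, 29). λ = (29 - 21)/(34 - 65) ≡ 8/48 mod 79. 48⁻¹ ≡ 28 (mod 79) since 48·28 = 1344 ≡ 1, so λ ≡ 66.
  x = λ² - 65 - 34 = 4356 - 99 ≡ 70; y = λ·(65 - 70) - 21 ≡ 44. → (70, 44)
6P: (70, 44) + (34, 29). λ = (29 - 44)/(34 - 70) ≡ 64/43 mod 79. 43⁻¹ ≡ 68 (mod 79), so λ ≡ 7.
  x = λ² - 70 - 34 = 49 - 104 ≡ 24; y = λ·(70 - 24) - 44 ≡ 41. → (24, 41)

(24, 41)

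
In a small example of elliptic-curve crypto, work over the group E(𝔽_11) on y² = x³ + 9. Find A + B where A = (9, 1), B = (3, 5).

(8, 2)

(9, 1) + (3, 5). λ = (5 - 1)/(3 - 9) ≡ 4/5 mod 11. 5⁻¹ ≡ 9 (mod 11), so λ ≡ 3.
  x = λ² - 9 - 3 = 9 - 12 ≡ 8; y = λ·(9 - 8) - 1 ≡ 2. → (8, 2)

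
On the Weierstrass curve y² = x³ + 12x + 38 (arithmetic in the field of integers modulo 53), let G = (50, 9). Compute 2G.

tangent at (50, 9): λ = (3·50² + 12)/(2·9) ≡ 39/18. 18⁻¹ ≡ 3 (mod 53), so λ ≡ 39·3 ≡ 11.
  x = λ² - 50 - 50 = 121 - 100 ≡ 21; y = λ·(50 - 21) - 9 ≡ 45. → (21, 45)

(21, 45)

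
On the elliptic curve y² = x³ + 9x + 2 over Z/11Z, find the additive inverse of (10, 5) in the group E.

(10, 6)

-(10, 5) = (10, -5 mod 11) = (10, 6).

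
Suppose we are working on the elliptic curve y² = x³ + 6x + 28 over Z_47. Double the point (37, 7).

tangent at (37, 7): λ = (3·37² + 6)/(2·7) ≡ 24/14. 14⁻¹ ≡ 37 (mod 47) since 14·37 = 518 ≡ 1, so λ ≡ 24·37 ≡ 42.
  x = λ² - 37 - 37 = 1764 - 74 ≡ 45; y = λ·(37 - 45) - 7 ≡ 33. → (45, 33)

(45, 33)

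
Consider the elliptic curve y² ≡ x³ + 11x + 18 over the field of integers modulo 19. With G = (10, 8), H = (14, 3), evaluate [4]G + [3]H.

(11, 8)

First 4G:
Double-and-add on 4 = (100)₂. Start with G = (10, 8) for the leading 1-bit.
double: tangent at (10, 8): λ = (3·10² + 11)/(2·8) ≡ 7/16. 16⁻¹ ≡ 6 (mod 19) since 16·6 = 96 ≡ 1, so λ ≡ 7·6 ≡ 4.
  x = λ² - 10 - 10 = 16 - 20 ≡ 15; y = λ·(10 - 15) - 8 ≡ 10. → (15, 10)
double: tangent at (15, 10): λ = (3·15² + 11)/(2·10) ≡ 2/1. 1⁻¹ ≡ 1 (mod 19) since 1·1 = 1 ≡ 1, so λ ≡ 2·1 ≡ 2.
  x = λ² - 15 - 15 = 4 - 30 ≡ 12; y = λ·(15 - 12) - 10 ≡ 15. → (12, 15)
4G = (12, 15).
Next 3H:
Repeated addition: build up to 3H.
2H: tangent at (14, 3): λ = (3·14² + 11)/(2·3) ≡ 10/6. 6⁻¹ ≡ 16 (mod 19), so λ ≡ 10·16 ≡ 8.
  x = λ² - 14 - 14 = 64 - 28 ≡ 17; y = λ·(14 - 17) - 3 ≡ 11. → (17, 11)
3H: (17, 11) + (14, 3). λ = (3 - 11)/(14 - 17) ≡ 11/16 mod 19. 16⁻¹ ≡ 6 (mod 19), so λ ≡ 9.
  x = λ² - 17 - 14 = 81 - 31 ≡ 12; y = λ·(17 - 12) - 11 ≡ 15. → (12, 15)
3H = (12, 15).
Finally 4G + 3H:
tangent at (12, 15): λ = (3·12² + 11)/(2·15) ≡ 6/11. 11⁻¹ ≡ 7 (mod 19), so λ ≡ 6·7 ≡ 4.
  x = λ² - 12 - 12 = 16 - 24 ≡ 11; y = λ·(12 - 11) - 15 ≡ 8. → (11, 8)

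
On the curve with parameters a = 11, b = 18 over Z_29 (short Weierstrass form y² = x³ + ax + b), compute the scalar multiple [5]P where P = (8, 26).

Double-and-add on 5 = (101)₂. Start with P = (8, 26) for the leading 1-bit.
double: tangent at (8, 26): λ = (3·8² + 11)/(2·26) ≡ 0/23. 23⁻¹ ≡ 24 (mod 29) since 23·24 = 552 ≡ 1, so λ ≡ 0·24 ≡ 0.
  x = λ² - 8 - 8 = 0 - 16 ≡ 13; y = λ·(8 - 13) - 26 ≡ 3. → (13, 3)
double: tangent at (13, 3): λ = (3·13² + 11)/(2·3) ≡ 25/6. 6⁻¹ ≡ 5 (mod 29) since 6·5 = 30 ≡ 1, so λ ≡ 25·5 ≡ 9.
  x = λ² - 13 - 13 = 81 - 26 ≡ 26; y = λ·(13 - 26) - 3 ≡ 25. → (26, 25)
add P: (26, 25) + (8, 26). λ = (26 - 25)/(8 - 26) ≡ 1/11 mod 29. 11⁻¹ ≡ 8 (mod 29) since 11·8 = 88 ≡ 1, so λ ≡ 8.
  x = λ² - 26 - 8 = 64 - 34 ≡ 1; y = λ·(26 - 1) - 25 ≡ 1. → (1, 1)

(1, 1)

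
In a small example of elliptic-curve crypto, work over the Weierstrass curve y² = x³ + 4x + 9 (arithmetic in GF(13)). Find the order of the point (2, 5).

5

2P: tangent at (2, 5): λ = (3·2² + 4)/(2·5) ≡ 3/10. 10⁻¹ ≡ 4 (mod 13), so λ ≡ 3·4 ≡ 12.
  x = λ² - 2 - 2 = 144 - 4 ≡ 10; y = λ·(2 - 10) - 5 ≡ 3. → (10, 3)
3P: (10, 3) + (2, 5). λ = (5 - 3)/(2 - 10) ≡ 2/5 mod 13. 5⁻¹ ≡ 8 (mod 13), so λ ≡ 3.
  x = λ² - 10 - 2 = 9 - 12 ≡ 10; y = λ·(10 - 10) - 3 ≡ 10. → (10, 10)
4P: (10, 10) + (2, 5). λ = (5 - 10)/(2 - 10) ≡ 8/5 mod 13. 5⁻¹ ≡ 8 (mod 13) since 5·8 = 40 ≡ 1, so λ ≡ 12.
  x = λ² - 10 - 2 = 144 - 12 ≡ 2; y = λ·(10 - 2) - 10 ≡ 8. → (2, 8)
5P: (2, 8) + (2, 5): same x and y₁ ≡ -y₂, so the sum is ∞.
5P = ∞, so the order is 5.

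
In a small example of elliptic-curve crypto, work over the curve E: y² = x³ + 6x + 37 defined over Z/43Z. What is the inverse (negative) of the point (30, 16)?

-(30, 16) = (30, -16 mod 43) = (30, 27).

(30, 27)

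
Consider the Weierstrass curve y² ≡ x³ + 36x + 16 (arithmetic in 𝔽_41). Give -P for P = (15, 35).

(15, 6)

-(15, 35) = (15, -35 mod 41) = (15, 6).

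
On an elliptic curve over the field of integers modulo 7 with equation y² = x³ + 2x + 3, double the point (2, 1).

(3, 6)

tangent at (2, 1): λ = (3·2² + 2)/(2·1) ≡ 0/2. 2⁻¹ ≡ 4 (mod 7), so λ ≡ 0·4 ≡ 0.
  x = λ² - 2 - 2 = 0 - 4 ≡ 3; y = λ·(2 - 3) - 1 ≡ 6. → (3, 6)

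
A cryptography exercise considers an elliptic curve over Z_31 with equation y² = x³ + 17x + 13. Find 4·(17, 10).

(20, 13)

Write P = (17, 10).
Repeated addition: build up to 4P.
2P: tangent at (17, 10): λ = (3·17² + 17)/(2·10) ≡ 16/20. 20⁻¹ ≡ 14 (mod 31) since 20·14 = 280 ≡ 1, so λ ≡ 16·14 ≡ 7.
  x = λ² - 17 - 17 = 49 - 34 ≡ 15; y = λ·(17 - 15) - 10 ≡ 4. → (15, 4)
3P: (15, 4) + (17, 10). λ = (10 - 4)/(17 - 15) ≡ 6/2 mod 31. 2⁻¹ ≡ 16 (mod 31), so λ ≡ 3.
  x = λ² - 15 - 17 = 9 - 32 ≡ 8; y = λ·(15 - 8) - 4 ≡ 17. → (8, 17)
4P: (8, 17) + (17, 10). λ = (10 - 17)/(17 - 8) ≡ 24/9 mod 31. 9⁻¹ ≡ 7 (mod 31), so λ ≡ 13.
  x = λ² - 8 - 17 = 169 - 25 ≡ 20; y = λ·(8 - 20) - 17 ≡ 13. → (20, 13)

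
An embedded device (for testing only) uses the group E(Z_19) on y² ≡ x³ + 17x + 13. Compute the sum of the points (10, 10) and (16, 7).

(17, 3)

(10, 10) + (16, 7). λ = (7 - 10)/(16 - 10) ≡ 16/6 mod 19. 6⁻¹ ≡ 16 (mod 19), so λ ≡ 9.
  x = λ² - 10 - 16 = 81 - 26 ≡ 17; y = λ·(10 - 17) - 10 ≡ 3. → (17, 3)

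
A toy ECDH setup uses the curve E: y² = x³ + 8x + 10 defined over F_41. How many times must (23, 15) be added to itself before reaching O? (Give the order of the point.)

12

2P: tangent at (23, 15): λ = (3·23² + 8)/(2·15) ≡ 37/30. 30⁻¹ ≡ 26 (mod 41), so λ ≡ 37·26 ≡ 19.
  x = λ² - 23 - 23 = 361 - 46 ≡ 28; y = λ·(23 - 28) - 15 ≡ 13. → (28, 13)
3P: (28, 13) + (23, 15). λ = (15 - 13)/(23 - 28) ≡ 2/36 mod 41. 36⁻¹ ≡ 8 (mod 41), so λ ≡ 16.
  x = λ² - 28 - 23 = 256 - 51 ≡ 0; y = λ·(28 - 0) - 13 ≡ 25. → (0, 25)
4P: (0, 25) + (23, 15). λ = (15 - 25)/(23 - 0) ≡ 31/23 mod 41. 23⁻¹ ≡ 25 (mod 41), so λ ≡ 37.
  x = λ² - 0 - 23 = 1369 - 23 ≡ 34; y = λ·(0 - 34) - 25 ≡ 29. → (34, 29)
5P: (34, 29) + (23, 15). λ = (15 - 29)/(23 - 34) ≡ 27/30 mod 41. 30⁻¹ ≡ 26 (mod 41) since 30·26 = 780 ≡ 1, so λ ≡ 5.
  x = λ² - 34 - 23 = 25 - 57 ≡ 9; y = λ·(34 - 9) - 29 ≡ 14. → (9, 14)
6P: (9, 14) + (23, 15). λ = (15 - 14)/(23 - 9) ≡ 1/14 mod 41. 14⁻¹ ≡ 3 (mod 41) since 14·3 = 42 ≡ 1, so λ ≡ 3.
  x = λ² - 9 - 23 = 9 - 32 ≡ 18; y = λ·(9 - 18) - 14 ≡ 0. → (18, 0)
7P: (18, 0) + (23, 15). λ = (15 - 0)/(23 - 18) ≡ 15/5 mod 41. 5⁻¹ ≡ 33 (mod 41), so λ ≡ 3.
  x = λ² - 18 - 23 = 9 - 41 ≡ 9; y = λ·(18 - 9) - 0 ≡ 27. → (9, 27)
8P: (9, 27) + (23, 15). λ = (15 - 27)/(23 - 9) ≡ 29/14 mod 41. 14⁻¹ ≡ 3 (mod 41), so λ ≡ 5.
  x = λ² - 9 - 23 = 25 - 32 ≡ 34; y = λ·(9 - 34) - 27 ≡ 12. → (34, 12)
9P: (34, 12) + (23, 15). λ = (15 - 12)/(23 - 34) ≡ 3/30 mod 41. 30⁻¹ ≡ 26 (mod 41) since 30·26 = 780 ≡ 1, so λ ≡ 37.
  x = λ² - 34 - 23 = 1369 - 57 ≡ 0; y = λ·(34 - 0) - 12 ≡ 16. → (0, 16)
10P: (0, 16) + (23, 15). λ = (15 - 16)/(23 - 0) ≡ 40/23 mod 41. 23⁻¹ ≡ 25 (mod 41), so λ ≡ 16.
  x = λ² - 0 - 23 = 256 - 23 ≡ 28; y = λ·(0 - 28) - 16 ≡ 28. → (28, 28)
11P: (28, 28) + (23, 15). λ = (15 - 28)/(23 - 28) ≡ 28/36 mod 41. 36⁻¹ ≡ 8 (mod 41) since 36·8 = 288 ≡ 1, so λ ≡ 19.
  x = λ² - 28 - 23 = 361 - 51 ≡ 23; y = λ·(28 - 23) - 28 ≡ 26. → (23, 26)
12P: (23, 26) + (23, 15): same x and y₁ ≡ -y₂, so the sum is O.
12P = O, so the order is 12.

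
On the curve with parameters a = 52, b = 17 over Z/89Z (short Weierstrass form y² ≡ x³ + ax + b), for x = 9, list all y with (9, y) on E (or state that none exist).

x³ + 52x + 17 = 1214 ≡ 57 (mod 89).
Square roots of 57 mod 89: 18 and 71 (since 18² = 324 ≡ 57).

18, 71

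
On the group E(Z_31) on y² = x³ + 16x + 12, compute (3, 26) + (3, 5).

O

The two points share x = 3 and their y-coordinates satisfy 26 + 5 ≡ 0 (mod 31), so they are inverses. Their sum is 𝒪.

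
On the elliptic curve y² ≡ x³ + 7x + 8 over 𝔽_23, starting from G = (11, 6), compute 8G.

Double-and-add on 8 = (1000)₂. Start with G = (11, 6) for the leading 1-bit.
double: tangent at (11, 6): λ = (3·11² + 7)/(2·6) ≡ 2/12. 12⁻¹ ≡ 2 (mod 23) since 12·2 = 24 ≡ 1, so λ ≡ 2·2 ≡ 4.
  x = λ² - 11 - 11 = 16 - 22 ≡ 17; y = λ·(11 - 17) - 6 ≡ 16. → (17, 16)
double: tangent at (17, 16): λ = (3·17² + 7)/(2·16) ≡ 0/9. 9⁻¹ ≡ 18 (mod 23), so λ ≡ 0·18 ≡ 0.
  x = λ² - 17 - 17 = 0 - 34 ≡ 12; y = λ·(17 - 12) - 16 ≡ 7. → (12, 7)
double: tangent at (12, 7): λ = (3·12² + 7)/(2·7) ≡ 2/14. 14⁻¹ ≡ 5 (mod 23) since 14·5 = 70 ≡ 1, so λ ≡ 2·5 ≡ 10.
  x = λ² - 12 - 12 = 100 - 24 ≡ 7; y = λ·(12 - 7) - 7 ≡ 20. → (7, 20)

(7, 20)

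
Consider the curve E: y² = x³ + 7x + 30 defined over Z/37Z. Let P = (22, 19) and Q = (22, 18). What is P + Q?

O

The two points share x = 22 and their y-coordinates satisfy 19 + 18 ≡ 0 (mod 37), so they are inverses. Their sum is ∞.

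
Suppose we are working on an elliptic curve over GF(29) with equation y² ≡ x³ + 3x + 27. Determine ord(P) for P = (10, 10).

2P: tangent at (10, 10): λ = (3·10² + 3)/(2·10) ≡ 13/20. 20⁻¹ ≡ 16 (mod 29), so λ ≡ 13·16 ≡ 5.
  x = λ² - 10 - 10 = 25 - 20 ≡ 5; y = λ·(10 - 5) - 10 ≡ 15. → (5, 15)
3P: (5, 15) + (10, 10). λ = (10 - 15)/(10 - 5) ≡ 24/5 mod 29. 5⁻¹ ≡ 6 (mod 29) since 5·6 = 30 ≡ 1, so λ ≡ 28.
  x = λ² - 5 - 10 = 784 - 15 ≡ 15; y = λ·(5 - 15) - 15 ≡ 24. → (15, 24)
4P: (15, 24) + (10, 10). λ = (10 - 24)/(10 - 15) ≡ 15/24 mod 29. 24⁻¹ ≡ 23 (mod 29), so λ ≡ 26.
  x = λ² - 15 - 10 = 676 - 25 ≡ 13; y = λ·(15 - 13) - 24 ≡ 28. → (13, 28)
5P: (13, 28) + (10, 10). λ = (10 - 28)/(10 - 13) ≡ 11/26 mod 29. 26⁻¹ ≡ 19 (mod 29) since 26·19 = 494 ≡ 1, so λ ≡ 6.
  x = λ² - 13 - 10 = 36 - 23 ≡ 13; y = λ·(13 - 13) - 28 ≡ 1. → (13, 1)
6P: (13, 1) + (10, 10). λ = (10 - 1)/(10 - 13) ≡ 9/26 mod 29. 26⁻¹ ≡ 19 (mod 29), so λ ≡ 26.
  x = λ² - 13 - 10 = 676 - 23 ≡ 15; y = λ·(13 - 15) - 1 ≡ 5. → (15, 5)
7P: (15, 5) + (10, 10). λ = (10 - 5)/(10 - 15) ≡ 5/24 mod 29. 24⁻¹ ≡ 23 (mod 29) since 24·23 = 552 ≡ 1, so λ ≡ 28.
  x = λ² - 15 - 10 = 784 - 25 ≡ 5; y = λ·(15 - 5) - 5 ≡ 14. → (5, 14)
8P: (5, 14) + (10, 10). λ = (10 - 14)/(10 - 5) ≡ 25/5 mod 29. 5⁻¹ ≡ 6 (mod 29), so λ ≡ 5.
  x = λ² - 5 - 10 = 25 - 15 ≡ 10; y = λ·(5 - 10) - 14 ≡ 19. → (10, 19)
9P: (10, 19) + (10, 10): same x and y₁ ≡ -y₂, so the sum is O.
9P = O, so the order is 9.

9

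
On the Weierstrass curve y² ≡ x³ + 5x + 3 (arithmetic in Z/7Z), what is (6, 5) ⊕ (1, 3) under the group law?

(6, 5) + (1, 3). λ = (3 - 5)/(1 - 6) ≡ 5/2 mod 7. 2⁻¹ ≡ 4 (mod 7), so λ ≡ 6.
  x = λ² - 6 - 1 = 36 - 7 ≡ 1; y = λ·(6 - 1) - 5 ≡ 4. → (1, 4)

(1, 4)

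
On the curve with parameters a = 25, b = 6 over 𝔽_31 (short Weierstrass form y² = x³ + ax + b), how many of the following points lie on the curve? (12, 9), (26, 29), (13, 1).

(12, 9): 9² ≡ 19, rhs ≡ 19 → on.
(26, 29): 29² ≡ 4, rhs ≡ 4 → on.
(13, 1): 1² ≡ 1, rhs ≡ 17 → off.

2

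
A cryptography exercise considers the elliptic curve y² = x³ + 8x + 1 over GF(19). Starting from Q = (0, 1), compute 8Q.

(12, 18)

Repeated addition: build up to 8Q.
2Q: tangent at (0, 1): λ = (3·0² + 8)/(2·1) ≡ 8/2. 2⁻¹ ≡ 10 (mod 19), so λ ≡ 8·10 ≡ 4.
  x = λ² - 0 - 0 = 16 - 0 ≡ 16; y = λ·(0 - 16) - 1 ≡ 11. → (16, 11)
3Q: (16, 11) + (0, 1). λ = (1 - 11)/(0 - 16) ≡ 9/3 mod 19. 3⁻¹ ≡ 13 (mod 19), so λ ≡ 3.
  x = λ² - 16 - 0 = 9 - 16 ≡ 12; y = λ·(16 - 12) - 11 ≡ 1. → (12, 1)
4Q: (12, 1) + (0, 1). λ = (1 - 1)/(0 - 12) ≡ 0/7 mod 19. 7⁻¹ ≡ 11 (mod 19), so λ ≡ 0.
  x = λ² - 12 - 0 = 0 - 12 ≡ 7; y = λ·(12 - 7) - 1 ≡ 18. → (7, 18)
5Q: (7, 18) + (0, 1). λ = (1 - 18)/(0 - 7) ≡ 2/12 mod 19. 12⁻¹ ≡ 8 (mod 19), so λ ≡ 16.
  x = λ² - 7 - 0 = 256 - 7 ≡ 2; y = λ·(7 - 2) - 18 ≡ 5. → (2, 5)
6Q: (2, 5) + (0, 1). λ = (1 - 5)/(0 - 2) ≡ 15/17 mod 19. 17⁻¹ ≡ 9 (mod 19), so λ ≡ 2.
  x = λ² - 2 - 0 = 4 - 2 ≡ 2; y = λ·(2 - 2) - 5 ≡ 14. → (2, 14)
7Q: (2, 14) + (0, 1). λ = (1 - 14)/(0 - 2) ≡ 6/17 mod 19. 17⁻¹ ≡ 9 (mod 19), so λ ≡ 16.
  x = λ² - 2 - 0 = 256 - 2 ≡ 7; y = λ·(2 - 7) - 14 ≡ 1. → (7, 1)
8Q: (7, 1) + (0, 1). λ = (1 - 1)/(0 - 7) ≡ 0/12 mod 19. 12⁻¹ ≡ 8 (mod 19) since 12·8 = 96 ≡ 1, so λ ≡ 0.
  x = λ² - 7 - 0 = 0 - 7 ≡ 12; y = λ·(7 - 12) - 1 ≡ 18. → (12, 18)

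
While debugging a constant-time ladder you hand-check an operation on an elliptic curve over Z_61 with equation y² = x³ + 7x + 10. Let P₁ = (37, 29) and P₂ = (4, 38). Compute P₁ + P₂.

(37, 29) + (4, 38). λ = (38 - 29)/(4 - 37) ≡ 9/28 mod 61. 28⁻¹ ≡ 24 (mod 61), so λ ≡ 33.
  x = λ² - 37 - 4 = 1089 - 41 ≡ 11; y = λ·(37 - 11) - 29 ≡ 36. → (11, 36)

(11, 36)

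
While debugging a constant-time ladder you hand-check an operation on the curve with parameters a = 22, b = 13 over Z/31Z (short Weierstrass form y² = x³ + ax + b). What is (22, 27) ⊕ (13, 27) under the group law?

(22, 27) + (13, 27). λ = (27 - 27)/(13 - 22) ≡ 0/22 mod 31. 22⁻¹ ≡ 24 (mod 31) since 22·24 = 528 ≡ 1, so λ ≡ 0.
  x = λ² - 22 - 13 = 0 - 35 ≡ 27; y = λ·(22 - 27) - 27 ≡ 4. → (27, 4)

(27, 4)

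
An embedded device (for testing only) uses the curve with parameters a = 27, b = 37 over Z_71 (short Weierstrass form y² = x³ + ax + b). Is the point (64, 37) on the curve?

y² = 37² ≡ 20; x³ + 27x + 37 = 263909 ≡ 2 (mod 71). 20 ≠ 2.

no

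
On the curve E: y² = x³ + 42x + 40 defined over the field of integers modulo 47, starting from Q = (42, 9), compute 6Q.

(29, 19)

Double-and-add on 6 = (110)₂. Start with Q = (42, 9) for the leading 1-bit.
double: tangent at (42, 9): λ = (3·42² + 42)/(2·9) ≡ 23/18. 18⁻¹ ≡ 34 (mod 47), so λ ≡ 23·34 ≡ 30.
  x = λ² - 42 - 42 = 900 - 84 ≡ 17; y = λ·(42 - 17) - 9 ≡ 36. → (17, 36)
add Q: (17, 36) + (42, 9). λ = (9 - 36)/(42 - 17) ≡ 20/25 mod 47. 25⁻¹ ≡ 32 (mod 47) since 25·32 = 800 ≡ 1, so λ ≡ 29.
  x = λ² - 17 - 42 = 841 - 59 ≡ 30; y = λ·(17 - 30) - 36 ≡ 10. → (30, 10)
double: tangent at (30, 10): λ = (3·30² + 42)/(2·10) ≡ 16/20. 20⁻¹ ≡ 40 (mod 47) since 20·40 = 800 ≡ 1, so λ ≡ 16·40 ≡ 29.
  x = λ² - 30 - 30 = 841 - 60 ≡ 29; y = λ·(30 - 29) - 10 ≡ 19. → (29, 19)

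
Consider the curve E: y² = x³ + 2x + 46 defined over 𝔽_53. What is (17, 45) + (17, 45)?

tangent at (17, 45): λ = (3·17² + 2)/(2·45) ≡ 21/37. 37⁻¹ ≡ 43 (mod 53) since 37·43 = 1591 ≡ 1, so λ ≡ 21·43 ≡ 2.
  x = λ² - 17 - 17 = 4 - 34 ≡ 23; y = λ·(17 - 23) - 45 ≡ 49. → (23, 49)

(23, 49)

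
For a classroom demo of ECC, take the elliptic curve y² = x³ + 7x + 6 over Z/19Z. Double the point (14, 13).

tangent at (14, 13): λ = (3·14² + 7)/(2·13) ≡ 6/7. 7⁻¹ ≡ 11 (mod 19), so λ ≡ 6·11 ≡ 9.
  x = λ² - 14 - 14 = 81 - 28 ≡ 15; y = λ·(14 - 15) - 13 ≡ 16. → (15, 16)

(15, 16)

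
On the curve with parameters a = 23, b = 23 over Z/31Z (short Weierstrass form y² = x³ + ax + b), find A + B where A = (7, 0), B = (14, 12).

(18, 21)

(7, 0) + (14, 12). λ = (12 - 0)/(14 - 7) ≡ 12/7 mod 31. 7⁻¹ ≡ 9 (mod 31), so λ ≡ 15.
  x = λ² - 7 - 14 = 225 - 21 ≡ 18; y = λ·(7 - 18) - 0 ≡ 21. → (18, 21)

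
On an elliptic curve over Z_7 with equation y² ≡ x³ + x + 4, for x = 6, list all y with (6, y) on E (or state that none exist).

x³ + 1x + 4 = 226 ≡ 2 (mod 7).
Square roots of 2 mod 7: 3 and 4 (since 3² = 9 ≡ 2).

3, 4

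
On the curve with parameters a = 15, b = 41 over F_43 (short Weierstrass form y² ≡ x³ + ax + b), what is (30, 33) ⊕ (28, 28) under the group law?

(30, 33) + (28, 28). λ = (28 - 33)/(28 - 30) ≡ 38/41 mod 43. 41⁻¹ ≡ 21 (mod 43) since 41·21 = 861 ≡ 1, so λ ≡ 24.
  x = λ² - 30 - 28 = 576 - 58 ≡ 2; y = λ·(30 - 2) - 33 ≡ 37. → (2, 37)

(2, 37)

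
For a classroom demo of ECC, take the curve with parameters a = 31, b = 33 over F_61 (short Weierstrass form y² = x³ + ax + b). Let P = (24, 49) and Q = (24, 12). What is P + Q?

The two points share x = 24 and their y-coordinates satisfy 49 + 12 ≡ 0 (mod 61), so they are inverses. Their sum is ∞.

O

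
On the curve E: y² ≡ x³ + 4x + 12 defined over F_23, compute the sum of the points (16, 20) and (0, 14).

(19, 22)

(16, 20) + (0, 14). λ = (14 - 20)/(0 - 16) ≡ 17/7 mod 23. 7⁻¹ ≡ 10 (mod 23) since 7·10 = 70 ≡ 1, so λ ≡ 9.
  x = λ² - 16 - 0 = 81 - 16 ≡ 19; y = λ·(16 - 19) - 20 ≡ 22. → (19, 22)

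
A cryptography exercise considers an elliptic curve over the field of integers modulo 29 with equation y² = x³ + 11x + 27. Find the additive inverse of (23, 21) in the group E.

-(23, 21) = (23, -21 mod 29) = (23, 8).

(23, 8)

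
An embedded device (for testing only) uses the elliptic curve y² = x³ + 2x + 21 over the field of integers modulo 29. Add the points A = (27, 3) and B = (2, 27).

(7, 1)

(27, 3) + (2, 27). λ = (27 - 3)/(2 - 27) ≡ 24/4 mod 29. 4⁻¹ ≡ 22 (mod 29), so λ ≡ 6.
  x = λ² - 27 - 2 = 36 - 29 ≡ 7; y = λ·(27 - 7) - 3 ≡ 1. → (7, 1)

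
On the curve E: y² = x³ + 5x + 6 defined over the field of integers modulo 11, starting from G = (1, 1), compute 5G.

Repeated addition: build up to 5G.
2G: tangent at (1, 1): λ = (3·1² + 5)/(2·1) ≡ 8/2. 2⁻¹ ≡ 6 (mod 11) since 2·6 = 12 ≡ 1, so λ ≡ 8·6 ≡ 4.
  x = λ² - 1 - 1 = 16 - 2 ≡ 3; y = λ·(1 - 3) - 1 ≡ 2. → (3, 2)
3G: (3, 2) + (1, 1). λ = (1 - 2)/(1 - 3) ≡ 10/9 mod 11. 9⁻¹ ≡ 5 (mod 11) since 9·5 = 45 ≡ 1, so λ ≡ 6.
  x = λ² - 3 - 1 = 36 - 4 ≡ 10; y = λ·(3 - 10) - 2 ≡ 0. → (10, 0)
4G: (10, 0) + (1, 1). λ = (1 - 0)/(1 - 10) ≡ 1/2 mod 11. 2⁻¹ ≡ 6 (mod 11) since 2·6 = 12 ≡ 1, so λ ≡ 6.
  x = λ² - 10 - 1 = 36 - 11 ≡ 3; y = λ·(10 - 3) - 0 ≡ 9. → (3, 9)
5G: (3, 9) + (1, 1). λ = (1 - 9)/(1 - 3) ≡ 3/9 mod 11. 9⁻¹ ≡ 5 (mod 11) since 9·5 = 45 ≡ 1, so λ ≡ 4.
  x = λ² - 3 - 1 = 16 - 4 ≡ 1; y = λ·(3 - 1) - 9 ≡ 10. → (1, 10)

(1, 10)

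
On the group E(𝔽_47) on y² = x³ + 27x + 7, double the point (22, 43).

tangent at (22, 43): λ = (3·22² + 27)/(2·43) ≡ 22/39. 39⁻¹ ≡ 41 (mod 47) since 39·41 = 1599 ≡ 1, so λ ≡ 22·41 ≡ 9.
  x = λ² - 22 - 22 = 81 - 44 ≡ 37; y = λ·(22 - 37) - 43 ≡ 10. → (37, 10)

(37, 10)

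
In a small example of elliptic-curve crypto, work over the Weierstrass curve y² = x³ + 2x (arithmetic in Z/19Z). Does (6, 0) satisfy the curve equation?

y² = 0² ≡ 0; x³ + 2x + 0 = 228 ≡ 0 (mod 19). 0 = 0.

yes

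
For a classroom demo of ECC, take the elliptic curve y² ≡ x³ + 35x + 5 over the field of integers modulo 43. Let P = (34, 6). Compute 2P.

tangent at (34, 6): λ = (3·34² + 35)/(2·6) ≡ 20/12. 12⁻¹ ≡ 18 (mod 43), so λ ≡ 20·18 ≡ 16.
  x = λ² - 34 - 34 = 256 - 68 ≡ 16; y = λ·(34 - 16) - 6 ≡ 24. → (16, 24)

(16, 24)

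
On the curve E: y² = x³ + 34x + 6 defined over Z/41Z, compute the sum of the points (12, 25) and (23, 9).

(12, 25) + (23, 9). λ = (9 - 25)/(23 - 12) ≡ 25/11 mod 41. 11⁻¹ ≡ 15 (mod 41) since 11·15 = 165 ≡ 1, so λ ≡ 6.
  x = λ² - 12 - 23 = 36 - 35 ≡ 1; y = λ·(12 - 1) - 25 ≡ 0. → (1, 0)

(1, 0)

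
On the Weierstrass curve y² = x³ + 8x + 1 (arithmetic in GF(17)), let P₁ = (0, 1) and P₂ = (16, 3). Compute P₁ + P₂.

(0, 1) + (16, 3). λ = (3 - 1)/(16 - 0) ≡ 2/16 mod 17. 16⁻¹ ≡ 16 (mod 17), so λ ≡ 15.
  x = λ² - 0 - 16 = 225 - 16 ≡ 5; y = λ·(0 - 5) - 1 ≡ 9. → (5, 9)

(5, 9)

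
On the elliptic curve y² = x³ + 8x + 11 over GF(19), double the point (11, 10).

(2, 4)

tangent at (11, 10): λ = (3·11² + 8)/(2·10) ≡ 10/1. 1⁻¹ ≡ 1 (mod 19), so λ ≡ 10·1 ≡ 10.
  x = λ² - 11 - 11 = 100 - 22 ≡ 2; y = λ·(11 - 2) - 10 ≡ 4. → (2, 4)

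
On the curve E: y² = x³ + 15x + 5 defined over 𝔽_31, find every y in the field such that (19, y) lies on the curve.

x³ + 15x + 5 = 7149 ≡ 19 (mod 31).
Square roots of 19 mod 31: 9 and 22 (since 9² = 81 ≡ 19).

9, 22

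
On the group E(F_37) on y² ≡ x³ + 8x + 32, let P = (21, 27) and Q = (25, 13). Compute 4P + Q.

(25, 24)

First 4P:
Double-and-add on 4 = (100)₂. Start with P = (21, 27) for the leading 1-bit.
double: tangent at (21, 27): λ = (3·21² + 8)/(2·27) ≡ 36/17. 17⁻¹ ≡ 24 (mod 37), so λ ≡ 36·24 ≡ 13.
  x = λ² - 21 - 21 = 169 - 42 ≡ 16; y = λ·(21 - 16) - 27 ≡ 1. → (16, 1)
double: tangent at (16, 1): λ = (3·16² + 8)/(2·1) ≡ 36/2. 2⁻¹ ≡ 19 (mod 37), so λ ≡ 36·19 ≡ 18.
  x = λ² - 16 - 16 = 324 - 32 ≡ 33; y = λ·(16 - 33) - 1 ≡ 26. → (33, 26)
4P = (33, 26).
Finally 4P + Q:
(33, 26) + (25, 13). λ = (13 - 26)/(25 - 33) ≡ 24/29 mod 37. 29⁻¹ ≡ 23 (mod 37), so λ ≡ 34.
  x = λ² - 33 - 25 = 1156 - 58 ≡ 25; y = λ·(33 - 25) - 26 ≡ 24. → (25, 24)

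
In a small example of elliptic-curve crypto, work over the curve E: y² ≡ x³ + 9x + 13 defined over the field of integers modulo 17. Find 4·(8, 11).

(13, 7)

Write G = (8, 11).
Repeated addition: build up to 4G.
2G: tangent at (8, 11): λ = (3·8² + 9)/(2·11) ≡ 14/5. 5⁻¹ ≡ 7 (mod 17) since 5·7 = 35 ≡ 1, so λ ≡ 14·7 ≡ 13.
  x = λ² - 8 - 8 = 169 - 16 ≡ 0; y = λ·(8 - 0) - 11 ≡ 8. → (0, 8)
3G: (0, 8) + (8, 11). λ = (11 - 8)/(8 - 0) ≡ 3/8 mod 17. 8⁻¹ ≡ 15 (mod 17), so λ ≡ 11.
  x = λ² - 0 - 8 = 121 - 8 ≡ 11; y = λ·(0 - 11) - 8 ≡ 7. → (11, 7)
4G: (11, 7) + (8, 11). λ = (11 - 7)/(8 - 11) ≡ 4/14 mod 17. 14⁻¹ ≡ 11 (mod 17), so λ ≡ 10.
  x = λ² - 11 - 8 = 100 - 19 ≡ 13; y = λ·(11 - 13) - 7 ≡ 7. → (13, 7)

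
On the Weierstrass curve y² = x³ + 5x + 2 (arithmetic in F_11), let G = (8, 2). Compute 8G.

(4, 3)

Double-and-add on 8 = (1000)₂. Start with G = (8, 2) for the leading 1-bit.
double: tangent at (8, 2): λ = (3·8² + 5)/(2·2) ≡ 10/4. 4⁻¹ ≡ 3 (mod 11) since 4·3 = 12 ≡ 1, so λ ≡ 10·3 ≡ 8.
  x = λ² - 8 - 8 = 64 - 16 ≡ 4; y = λ·(8 - 4) - 2 ≡ 8. → (4, 8)
double: tangent at (4, 8): λ = (3·4² + 5)/(2·8) ≡ 9/5. 5⁻¹ ≡ 9 (mod 11), so λ ≡ 9·9 ≡ 4.
  x = λ² - 4 - 4 = 16 - 8 ≡ 8; y = λ·(4 - 8) - 8 ≡ 9. → (8, 9)
double: tangent at (8, 9): λ = (3·8² + 5)/(2·9) ≡ 10/7. 7⁻¹ ≡ 8 (mod 11), so λ ≡ 10·8 ≡ 3.
  x = λ² - 8 - 8 = 9 - 16 ≡ 4; y = λ·(8 - 4) - 9 ≡ 3. → (4, 3)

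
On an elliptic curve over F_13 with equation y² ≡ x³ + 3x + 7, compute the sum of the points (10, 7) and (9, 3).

(10, 7) + (9, 3). λ = (3 - 7)/(9 - 10) ≡ 9/12 mod 13. 12⁻¹ ≡ 12 (mod 13) since 12·12 = 144 ≡ 1, so λ ≡ 4.
  x = λ² - 10 - 9 = 16 - 19 ≡ 10; y = λ·(10 - 10) - 7 ≡ 6. → (10, 6)

(10, 6)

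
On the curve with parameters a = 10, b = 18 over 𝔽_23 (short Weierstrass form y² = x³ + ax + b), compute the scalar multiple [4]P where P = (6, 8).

Repeated addition: build up to 4P.
2P: tangent at (6, 8): λ = (3·6² + 10)/(2·8) ≡ 3/16. 16⁻¹ ≡ 13 (mod 23), so λ ≡ 3·13 ≡ 16.
  x = λ² - 6 - 6 = 256 - 12 ≡ 14; y = λ·(6 - 14) - 8 ≡ 2. → (14, 2)
3P: (14, 2) + (6, 8). λ = (8 - 2)/(6 - 14) ≡ 6/15 mod 23. 15⁻¹ ≡ 20 (mod 23), so λ ≡ 5.
  x = λ² - 14 - 6 = 25 - 20 ≡ 5; y = λ·(14 - 5) - 2 ≡ 20. → (5, 20)
4P: (5, 20) + (6, 8). λ = (8 - 20)/(6 - 5) ≡ 11/1 mod 23. 1⁻¹ ≡ 1 (mod 23) since 1·1 = 1 ≡ 1, so λ ≡ 11.
  x = λ² - 5 - 6 = 121 - 11 ≡ 18; y = λ·(5 - 18) - 20 ≡ 21. → (18, 21)

(18, 21)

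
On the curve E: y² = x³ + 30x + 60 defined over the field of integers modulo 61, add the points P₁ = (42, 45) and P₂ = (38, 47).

(27, 39)

(42, 45) + (38, 47). λ = (47 - 45)/(38 - 42) ≡ 2/57 mod 61. 57⁻¹ ≡ 15 (mod 61), so λ ≡ 30.
  x = λ² - 42 - 38 = 900 - 80 ≡ 27; y = λ·(42 - 27) - 45 ≡ 39. → (27, 39)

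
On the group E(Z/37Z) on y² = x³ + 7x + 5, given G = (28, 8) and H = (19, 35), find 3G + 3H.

First 3G:
Repeated addition: build up to 3G.
2G: tangent at (28, 8): λ = (3·28² + 7)/(2·8) ≡ 28/16. 16⁻¹ ≡ 7 (mod 37), so λ ≡ 28·7 ≡ 11.
  x = λ² - 28 - 28 = 121 - 56 ≡ 28; y = λ·(28 - 28) - 8 ≡ 29. → (28, 29)
3G: (28, 29) + (28, 8): same x and y₁ ≡ -y₂, so the sum is O.
3G = O.
Next 3H:
Repeated addition: build up to 3H.
2H: tangent at (19, 35): λ = (3·19² + 7)/(2·35) ≡ 17/33. 33⁻¹ ≡ 9 (mod 37) since 33·9 = 297 ≡ 1, so λ ≡ 17·9 ≡ 5.
  x = λ² - 19 - 19 = 25 - 38 ≡ 24; y = λ·(19 - 24) - 35 ≡ 14. → (24, 14)
3H: (24, 14) + (19, 35). λ = (35 - 14)/(19 - 24) ≡ 21/32 mod 37. 32⁻¹ ≡ 22 (mod 37) since 32·22 = 704 ≡ 1, so λ ≡ 18.
  x = λ² - 24 - 19 = 324 - 43 ≡ 22; y = λ·(24 - 22) - 14 ≡ 22. → (22, 22)
3H = (22, 22).
Finally 3G + 3H:
O + (22, 22) = (22, 22) (identity).

(22, 22)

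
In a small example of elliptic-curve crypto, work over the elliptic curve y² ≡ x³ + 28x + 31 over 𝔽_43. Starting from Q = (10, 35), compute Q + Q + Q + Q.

(4, 32)

Double-and-add on 4 = (100)₂. Start with Q = (10, 35) for the leading 1-bit.
double: tangent at (10, 35): λ = (3·10² + 28)/(2·35) ≡ 27/27. 27⁻¹ ≡ 8 (mod 43), so λ ≡ 27·8 ≡ 1.
  x = λ² - 10 - 10 = 1 - 20 ≡ 24; y = λ·(10 - 24) - 35 ≡ 37. → (24, 37)
double: tangent at (24, 37): λ = (3·24² + 28)/(2·37) ≡ 36/31. 31⁻¹ ≡ 25 (mod 43), so λ ≡ 36·25 ≡ 40.
  x = λ² - 24 - 24 = 1600 - 48 ≡ 4; y = λ·(24 - 4) - 37 ≡ 32. → (4, 32)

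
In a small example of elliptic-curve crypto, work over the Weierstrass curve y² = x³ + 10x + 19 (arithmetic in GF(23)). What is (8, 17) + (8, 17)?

tangent at (8, 17): λ = (3·8² + 10)/(2·17) ≡ 18/11. 11⁻¹ ≡ 21 (mod 23), so λ ≡ 18·21 ≡ 10.
  x = λ² - 8 - 8 = 100 - 16 ≡ 15; y = λ·(8 - 15) - 17 ≡ 5. → (15, 5)

(15, 5)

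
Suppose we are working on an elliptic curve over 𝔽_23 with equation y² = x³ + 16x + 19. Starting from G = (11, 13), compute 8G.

(16, 22)

Repeated addition: build up to 8G.
2G: tangent at (11, 13): λ = (3·11² + 16)/(2·13) ≡ 11/3. 3⁻¹ ≡ 8 (mod 23) since 3·8 = 24 ≡ 1, so λ ≡ 11·8 ≡ 19.
  x = λ² - 11 - 11 = 361 - 22 ≡ 17; y = λ·(11 - 17) - 13 ≡ 11. → (17, 11)
3G: (17, 11) + (11, 13). λ = (13 - 11)/(11 - 17) ≡ 2/17 mod 23. 17⁻¹ ≡ 19 (mod 23) since 17·19 = 323 ≡ 1, so λ ≡ 15.
  x = λ² - 17 - 11 = 225 - 28 ≡ 13; y = λ·(17 - 13) - 11 ≡ 3. → (13, 3)
4G: (13, 3) + (11, 13). λ = (13 - 3)/(11 - 13) ≡ 10/21 mod 23. 21⁻¹ ≡ 11 (mod 23) since 21·11 = 231 ≡ 1, so λ ≡ 18.
  x = λ² - 13 - 11 = 324 - 24 ≡ 1; y = λ·(13 - 1) - 3 ≡ 6. → (1, 6)
5G: (1, 6) + (11, 13). λ = (13 - 6)/(11 - 1) ≡ 7/10 mod 23. 10⁻¹ ≡ 7 (mod 23), so λ ≡ 3.
  x = λ² - 1 - 11 = 9 - 12 ≡ 20; y = λ·(1 - 20) - 6 ≡ 6. → (20, 6)
6G: (20, 6) + (11, 13). λ = (13 - 6)/(11 - 20) ≡ 7/14 mod 23. 14⁻¹ ≡ 5 (mod 23), so λ ≡ 12.
  x = λ² - 20 - 11 = 144 - 31 ≡ 21; y = λ·(20 - 21) - 6 ≡ 5. → (21, 5)
7G: (21, 5) + (11, 13). λ = (13 - 5)/(11 - 21) ≡ 8/13 mod 23. 13⁻¹ ≡ 16 (mod 23), so λ ≡ 13.
  x = λ² - 21 - 11 = 169 - 32 ≡ 22; y = λ·(21 - 22) - 5 ≡ 5. → (22, 5)
8G: (22, 5) + (11, 13). λ = (13 - 5)/(11 - 22) ≡ 8/12 mod 23. 12⁻¹ ≡ 2 (mod 23), so λ ≡ 16.
  x = λ² - 22 - 11 = 256 - 33 ≡ 16; y = λ·(22 - 16) - 5 ≡ 22. → (16, 22)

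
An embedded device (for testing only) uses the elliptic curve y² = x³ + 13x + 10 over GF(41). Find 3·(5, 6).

(14, 36)

Write P = (5, 6).
Repeated addition: build up to 3P.
2P: tangent at (5, 6): λ = (3·5² + 13)/(2·6) ≡ 6/12. 12⁻¹ ≡ 24 (mod 41), so λ ≡ 6·24 ≡ 21.
  x = λ² - 5 - 5 = 441 - 10 ≡ 21; y = λ·(5 - 21) - 6 ≡ 27. → (21, 27)
3P: (21, 27) + (5, 6). λ = (6 - 27)/(5 - 21) ≡ 20/25 mod 41. 25⁻¹ ≡ 23 (mod 41), so λ ≡ 9.
  x = λ² - 21 - 5 = 81 - 26 ≡ 14; y = λ·(21 - 14) - 27 ≡ 36. → (14, 36)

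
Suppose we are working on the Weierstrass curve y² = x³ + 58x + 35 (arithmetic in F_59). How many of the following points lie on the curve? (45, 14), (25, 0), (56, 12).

(45, 14): 14² ≡ 19, rhs ≡ 19 → on.
(25, 0): 0² ≡ 0, rhs ≡ 0 → on.
(56, 12): 12² ≡ 26, rhs ≡ 11 → off.

2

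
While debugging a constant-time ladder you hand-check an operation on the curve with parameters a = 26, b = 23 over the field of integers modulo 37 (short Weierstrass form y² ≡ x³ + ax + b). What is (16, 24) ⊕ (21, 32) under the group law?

(7, 20)

(16, 24) + (21, 32). λ = (32 - 24)/(21 - 16) ≡ 8/5 mod 37. 5⁻¹ ≡ 15 (mod 37), so λ ≡ 9.
  x = λ² - 16 - 21 = 81 - 37 ≡ 7; y = λ·(16 - 7) - 24 ≡ 20. → (7, 20)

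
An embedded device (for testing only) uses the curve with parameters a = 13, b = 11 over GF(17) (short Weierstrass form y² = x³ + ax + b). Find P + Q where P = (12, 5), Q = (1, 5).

(12, 5) + (1, 5). λ = (5 - 5)/(1 - 12) ≡ 0/6 mod 17. 6⁻¹ ≡ 3 (mod 17), so λ ≡ 0.
  x = λ² - 12 - 1 = 0 - 13 ≡ 4; y = λ·(12 - 4) - 5 ≡ 12. → (4, 12)

(4, 12)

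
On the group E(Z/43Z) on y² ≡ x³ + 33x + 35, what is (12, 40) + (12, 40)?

tangent at (12, 40): λ = (3·12² + 33)/(2·40) ≡ 35/37. 37⁻¹ ≡ 7 (mod 43), so λ ≡ 35·7 ≡ 30.
  x = λ² - 12 - 12 = 900 - 24 ≡ 16; y = λ·(12 - 16) - 40 ≡ 12. → (16, 12)

(16, 12)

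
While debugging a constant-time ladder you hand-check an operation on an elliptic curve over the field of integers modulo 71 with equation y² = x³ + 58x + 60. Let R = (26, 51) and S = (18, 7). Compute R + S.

(26, 51) + (18, 7). λ = (7 - 51)/(18 - 26) ≡ 27/63 mod 71. 63⁻¹ ≡ 62 (mod 71), so λ ≡ 41.
  x = λ² - 26 - 18 = 1681 - 44 ≡ 4; y = λ·(26 - 4) - 51 ≡ 70. → (4, 70)

(4, 70)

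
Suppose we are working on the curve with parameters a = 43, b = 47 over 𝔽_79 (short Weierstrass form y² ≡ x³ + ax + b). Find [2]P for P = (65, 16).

(54, 75)

tangent at (65, 16): λ = (3·65² + 43)/(2·16) ≡ 78/32. 32⁻¹ ≡ 42 (mod 79) since 32·42 = 1344 ≡ 1, so λ ≡ 78·42 ≡ 37.
  x = λ² - 65 - 65 = 1369 - 130 ≡ 54; y = λ·(65 - 54) - 16 ≡ 75. → (54, 75)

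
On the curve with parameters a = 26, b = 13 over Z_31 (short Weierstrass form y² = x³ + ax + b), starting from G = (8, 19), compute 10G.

Double-and-add on 10 = (1010)₂. Start with G = (8, 19) for the leading 1-bit.
double: tangent at (8, 19): λ = (3·8² + 26)/(2·19) ≡ 1/7. 7⁻¹ ≡ 9 (mod 31) since 7·9 = 63 ≡ 1, so λ ≡ 1·9 ≡ 9.
  x = λ² - 8 - 8 = 81 - 16 ≡ 3; y = λ·(8 - 3) - 19 ≡ 26. → (3, 26)
double: tangent at (3, 26): λ = (3·3² + 26)/(2·26) ≡ 22/21. 21⁻¹ ≡ 3 (mod 31), so λ ≡ 22·3 ≡ 4.
  x = λ² - 3 - 3 = 16 - 6 ≡ 10; y = λ·(3 - 10) - 26 ≡ 8. → (10, 8)
add G: (10, 8) + (8, 19). λ = (19 - 8)/(8 - 10) ≡ 11/29 mod 31. 29⁻¹ ≡ 15 (mod 31) since 29·15 = 435 ≡ 1, so λ ≡ 10.
  x = λ² - 10 - 8 = 100 - 18 ≡ 20; y = λ·(10 - 20) - 8 ≡ 16. → (20, 16)
double: tangent at (20, 16): λ = (3·20² + 26)/(2·16) ≡ 17/1. 1⁻¹ ≡ 1 (mod 31), so λ ≡ 17·1 ≡ 17.
  x = λ² - 20 - 20 = 289 - 40 ≡ 1; y = λ·(20 - 1) - 16 ≡ 28. → (1, 28)

(1, 28)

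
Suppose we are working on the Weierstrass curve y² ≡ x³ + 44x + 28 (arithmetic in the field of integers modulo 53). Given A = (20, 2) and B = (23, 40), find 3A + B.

(46, 38)

First 3A:
Repeated addition: build up to 3A.
2A: tangent at (20, 2): λ = (3·20² + 44)/(2·2) ≡ 25/4. 4⁻¹ ≡ 40 (mod 53) since 4·40 = 160 ≡ 1, so λ ≡ 25·40 ≡ 46.
  x = λ² - 20 - 20 = 2116 - 40 ≡ 9; y = λ·(20 - 9) - 2 ≡ 27. → (9, 27)
3A: (9, 27) + (20, 2). λ = (2 - 27)/(20 - 9) ≡ 28/11 mod 53. 11⁻¹ ≡ 29 (mod 53), so λ ≡ 17.
  x = λ² - 9 - 20 = 289 - 29 ≡ 48; y = λ·(9 - 48) - 27 ≡ 52. → (48, 52)
3A = (48, 52).
Finally 3A + B:
(48, 52) + (23, 40). λ = (40 - 52)/(23 - 48) ≡ 41/28 mod 53. 28⁻¹ ≡ 36 (mod 53) since 28·36 = 1008 ≡ 1, so λ ≡ 45.
  x = λ² - 48 - 23 = 2025 - 71 ≡ 46; y = λ·(48 - 46) - 52 ≡ 38. → (46, 38)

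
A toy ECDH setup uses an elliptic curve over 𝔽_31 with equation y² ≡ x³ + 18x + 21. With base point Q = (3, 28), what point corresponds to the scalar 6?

(18, 15)

Repeated addition: build up to 6Q.
2Q: tangent at (3, 28): λ = (3·3² + 18)/(2·28) ≡ 14/25. 25⁻¹ ≡ 5 (mod 31), so λ ≡ 14·5 ≡ 8.
  x = λ² - 3 - 3 = 64 - 6 ≡ 27; y = λ·(3 - 27) - 28 ≡ 28. → (27, 28)
3Q: (27, 28) + (3, 28). λ = (28 - 28)/(3 - 27) ≡ 0/7 mod 31. 7⁻¹ ≡ 9 (mod 31), so λ ≡ 0.
  x = λ² - 27 - 3 = 0 - 30 ≡ 1; y = λ·(27 - 1) - 28 ≡ 3. → (1, 3)
4Q: (1, 3) + (3, 28). λ = (28 - 3)/(3 - 1) ≡ 25/2 mod 31. 2⁻¹ ≡ 16 (mod 31), so λ ≡ 28.
  x = λ² - 1 - 3 = 784 - 4 ≡ 5; y = λ·(1 - 5) - 3 ≡ 9. → (5, 9)
5Q: (5, 9) + (3, 28). λ = (28 - 9)/(3 - 5) ≡ 19/29 mod 31. 29⁻¹ ≡ 15 (mod 31) since 29·15 = 435 ≡ 1, so λ ≡ 6.
  x = λ² - 5 - 3 = 36 - 8 ≡ 28; y = λ·(5 - 28) - 9 ≡ 8. → (28, 8)
6Q: (28, 8) + (3, 28). λ = (28 - 8)/(3 - 28) ≡ 20/6 mod 31. 6⁻¹ ≡ 26 (mod 31) since 6·26 = 156 ≡ 1, so λ ≡ 24.
  x = λ² - 28 - 3 = 576 - 31 ≡ 18; y = λ·(28 - 18) - 8 ≡ 15. → (18, 15)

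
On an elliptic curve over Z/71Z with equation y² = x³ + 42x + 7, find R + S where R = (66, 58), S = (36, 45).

(66, 58) + (36, 45). λ = (45 - 58)/(36 - 66) ≡ 58/41 mod 71. 41⁻¹ ≡ 26 (mod 71) since 41·26 = 1066 ≡ 1, so λ ≡ 17.
  x = λ² - 66 - 36 = 289 - 102 ≡ 45; y = λ·(66 - 45) - 58 ≡ 15. → (45, 15)

(45, 15)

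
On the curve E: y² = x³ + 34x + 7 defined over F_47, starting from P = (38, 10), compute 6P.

Repeated addition: build up to 6P.
2P: tangent at (38, 10): λ = (3·38² + 34)/(2·10) ≡ 42/20. 20⁻¹ ≡ 40 (mod 47) since 20·40 = 800 ≡ 1, so λ ≡ 42·40 ≡ 35.
  x = λ² - 38 - 38 = 1225 - 76 ≡ 21; y = λ·(38 - 21) - 10 ≡ 21. → (21, 21)
3P: (21, 21) + (38, 10). λ = (10 - 21)/(38 - 21) ≡ 36/17 mod 47. 17⁻¹ ≡ 36 (mod 47), so λ ≡ 27.
  x = λ² - 21 - 38 = 729 - 59 ≡ 12; y = λ·(21 - 12) - 21 ≡ 34. → (12, 34)
4P: (12, 34) + (38, 10). λ = (10 - 34)/(38 - 12) ≡ 23/26 mod 47. 26⁻¹ ≡ 38 (mod 47) since 26·38 = 988 ≡ 1, so λ ≡ 28.
  x = λ² - 12 - 38 = 784 - 50 ≡ 29; y = λ·(12 - 29) - 34 ≡ 7. → (29, 7)
5P: (29, 7) + (38, 10). λ = (10 - 7)/(38 - 29) ≡ 3/9 mod 47. 9⁻¹ ≡ 21 (mod 47), so λ ≡ 16.
  x = λ² - 29 - 38 = 256 - 67 ≡ 1; y = λ·(29 - 1) - 7 ≡ 18. → (1, 18)
6P: (1, 18) + (38, 10). λ = (10 - 18)/(38 - 1) ≡ 39/37 mod 47. 37⁻¹ ≡ 14 (mod 47) since 37·14 = 518 ≡ 1, so λ ≡ 29.
  x = λ² - 1 - 38 = 841 - 39 ≡ 3; y = λ·(1 - 3) - 18 ≡ 18. → (3, 18)

(3, 18)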